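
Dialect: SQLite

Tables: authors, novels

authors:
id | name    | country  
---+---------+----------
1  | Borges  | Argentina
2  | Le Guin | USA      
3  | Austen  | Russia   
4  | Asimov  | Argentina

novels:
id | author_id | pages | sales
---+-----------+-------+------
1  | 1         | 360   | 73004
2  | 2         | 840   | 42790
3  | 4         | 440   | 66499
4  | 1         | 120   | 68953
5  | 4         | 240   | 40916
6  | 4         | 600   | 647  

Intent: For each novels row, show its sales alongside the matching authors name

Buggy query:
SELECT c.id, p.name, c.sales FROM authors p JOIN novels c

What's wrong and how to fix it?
Bug: JOIN with no ON clause produces a cartesian product; every novels row pairs with every authors row

Fix: Add ON c.author_id = p.id to the JOIN

Corrected query:
SELECT c.id, p.name, c.sales FROM authors p JOIN novels c ON c.author_id = p.id

Result:
id | name    | sales
---+---------+------
1  | Borges  | 73004
2  | Le Guin | 42790
3  | Asimov  | 66499
4  | Borges  | 68953
5  | Asimov  | 40916
6  | Asimov  | 647  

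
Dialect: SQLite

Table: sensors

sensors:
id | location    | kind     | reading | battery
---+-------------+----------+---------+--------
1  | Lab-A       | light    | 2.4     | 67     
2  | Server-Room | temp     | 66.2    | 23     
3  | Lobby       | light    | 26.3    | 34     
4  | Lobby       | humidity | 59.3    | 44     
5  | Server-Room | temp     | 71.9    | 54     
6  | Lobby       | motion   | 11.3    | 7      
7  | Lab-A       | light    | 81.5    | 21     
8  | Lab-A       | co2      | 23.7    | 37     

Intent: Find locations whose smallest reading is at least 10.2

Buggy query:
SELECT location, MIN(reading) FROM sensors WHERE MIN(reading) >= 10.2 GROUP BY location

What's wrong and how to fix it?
Bug: Aggregates like MIN are computed per group after WHERE runs

Fix: Use HAVING for the per-group MIN condition

Corrected query:
SELECT location, MIN(reading) FROM sensors GROUP BY location HAVING MIN(reading) >= 10.2

Result:
location    | MIN(reading)
------------+-------------
Lobby       | 11.3        
Server-Room | 66.2        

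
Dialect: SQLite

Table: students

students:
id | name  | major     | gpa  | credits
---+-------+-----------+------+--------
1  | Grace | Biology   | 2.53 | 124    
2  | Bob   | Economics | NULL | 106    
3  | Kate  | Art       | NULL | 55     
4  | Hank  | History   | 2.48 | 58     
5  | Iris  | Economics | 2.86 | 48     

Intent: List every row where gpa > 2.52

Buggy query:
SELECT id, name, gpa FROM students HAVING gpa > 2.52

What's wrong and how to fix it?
Bug: This is a non-aggregate query (no GROUP BY, no aggregates), so in SQLite the HAVING clause is invalid here; a row-level condition belongs in WHERE

Fix: Replace HAVING with WHERE since the condition applies to individual rows

Corrected query:
SELECT id, name, gpa FROM students WHERE gpa > 2.52

Result:
id | name  | gpa 
---+-------+-----
1  | Grace | 2.53
5  | Iris  | 2.86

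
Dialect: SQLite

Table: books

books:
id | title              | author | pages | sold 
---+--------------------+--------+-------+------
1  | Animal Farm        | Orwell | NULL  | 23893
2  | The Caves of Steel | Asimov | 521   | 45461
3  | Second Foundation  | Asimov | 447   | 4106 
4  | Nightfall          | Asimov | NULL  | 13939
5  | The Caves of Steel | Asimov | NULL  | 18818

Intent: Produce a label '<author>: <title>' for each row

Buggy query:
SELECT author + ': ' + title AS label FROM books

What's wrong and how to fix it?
Bug: SQLite uses || for string concatenation; + coerces text to numbers (yielding 0)

Fix: Replace + with || to concatenate text

Corrected query:
SELECT author || ': ' || title AS label FROM books

Result:
label                     
--------------------------
Orwell: Animal Farm       
Asimov: The Caves of Steel
Asimov: Second Foundation 
Asimov: Nightfall         
Asimov: The Caves of Steel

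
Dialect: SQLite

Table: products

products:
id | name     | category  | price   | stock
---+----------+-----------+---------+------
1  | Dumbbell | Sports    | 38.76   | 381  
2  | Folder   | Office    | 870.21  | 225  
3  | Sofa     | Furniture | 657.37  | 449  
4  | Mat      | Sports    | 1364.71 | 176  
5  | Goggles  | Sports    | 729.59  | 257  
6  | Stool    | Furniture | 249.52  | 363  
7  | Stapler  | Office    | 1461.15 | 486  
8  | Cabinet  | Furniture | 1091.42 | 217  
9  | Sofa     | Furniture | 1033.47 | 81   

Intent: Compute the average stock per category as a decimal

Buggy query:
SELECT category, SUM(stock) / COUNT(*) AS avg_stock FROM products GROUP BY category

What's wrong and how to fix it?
Bug: Both operands are integers, so '/' performs integer division and truncates

Fix: Multiply by 1.0 (or CAST to REAL) to force floating-point division

Corrected query:
SELECT category, SUM(stock) * 1.0 / COUNT(*) AS avg_stock FROM products GROUP BY category

Result:
category  | avg_stock 
----------+-----------
Furniture | 277.5     
Office    | 355.5     
Sports    | 271.333333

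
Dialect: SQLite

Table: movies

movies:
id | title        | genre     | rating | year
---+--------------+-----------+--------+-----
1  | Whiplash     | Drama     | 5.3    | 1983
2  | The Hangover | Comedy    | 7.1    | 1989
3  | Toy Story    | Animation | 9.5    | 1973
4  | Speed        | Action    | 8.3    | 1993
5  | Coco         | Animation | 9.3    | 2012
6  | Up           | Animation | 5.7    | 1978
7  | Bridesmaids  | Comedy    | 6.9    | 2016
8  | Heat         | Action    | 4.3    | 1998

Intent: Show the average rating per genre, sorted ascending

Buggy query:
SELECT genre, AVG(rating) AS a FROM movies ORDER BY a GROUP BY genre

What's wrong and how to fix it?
Bug: GROUP BY must precede ORDER BY

Fix: Move ORDER BY to the end, after GROUP BY

Corrected query:
SELECT genre, AVG(rating) AS a FROM movies GROUP BY genre ORDER BY a

Result:
genre     | a       
----------+---------
Drama     | 5.3     
Action    | 6.3     
Comedy    | 7       
Animation | 8.166667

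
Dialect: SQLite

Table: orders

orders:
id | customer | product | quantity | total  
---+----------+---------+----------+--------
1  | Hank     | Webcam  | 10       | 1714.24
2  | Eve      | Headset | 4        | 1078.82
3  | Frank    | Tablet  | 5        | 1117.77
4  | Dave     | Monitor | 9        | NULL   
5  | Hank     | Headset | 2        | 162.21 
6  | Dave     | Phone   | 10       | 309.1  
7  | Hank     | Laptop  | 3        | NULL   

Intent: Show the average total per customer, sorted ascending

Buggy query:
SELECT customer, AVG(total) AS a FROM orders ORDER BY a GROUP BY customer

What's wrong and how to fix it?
Bug: ORDER BY appears before GROUP BY; SQL clause order requires GROUP BY first

Fix: Move ORDER BY to the end, after GROUP BY

Corrected query:
SELECT customer, AVG(total) AS a FROM orders GROUP BY customer ORDER BY a

Result:
customer | a      
---------+--------
Dave     | 309.1  
Hank     | 938.225
Eve      | 1078.82
Frank    | 1117.77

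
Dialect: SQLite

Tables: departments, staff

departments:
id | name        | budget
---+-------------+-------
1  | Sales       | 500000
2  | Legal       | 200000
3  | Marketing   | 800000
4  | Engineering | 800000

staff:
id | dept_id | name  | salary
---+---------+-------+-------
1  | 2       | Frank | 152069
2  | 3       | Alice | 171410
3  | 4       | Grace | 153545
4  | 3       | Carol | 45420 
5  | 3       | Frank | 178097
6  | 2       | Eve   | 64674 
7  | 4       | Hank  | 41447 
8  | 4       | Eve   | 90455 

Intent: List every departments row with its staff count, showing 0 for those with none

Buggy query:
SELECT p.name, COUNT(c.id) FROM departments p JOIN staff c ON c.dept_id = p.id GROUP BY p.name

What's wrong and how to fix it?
Bug: An inner join excludes parents with zero children

Fix: Use LEFT JOIN so parents without children still appear (COUNT(c.id) gives 0)

Corrected query:
SELECT p.name, COUNT(c.id) FROM departments p LEFT JOIN staff c ON c.dept_id = p.id GROUP BY p.name

Result:
name        | COUNT(c.id)
------------+------------
Engineering | 3          
Legal       | 2          
Marketing   | 3          
Sales       | 0          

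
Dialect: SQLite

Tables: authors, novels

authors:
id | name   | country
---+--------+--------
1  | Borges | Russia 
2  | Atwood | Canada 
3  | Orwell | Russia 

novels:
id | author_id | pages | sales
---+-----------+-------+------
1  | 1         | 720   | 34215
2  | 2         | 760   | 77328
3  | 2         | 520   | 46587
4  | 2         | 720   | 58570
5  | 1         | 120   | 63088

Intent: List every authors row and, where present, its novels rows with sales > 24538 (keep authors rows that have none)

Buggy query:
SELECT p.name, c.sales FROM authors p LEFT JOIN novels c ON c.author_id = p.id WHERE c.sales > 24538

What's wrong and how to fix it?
Bug: Filtering c.sales in WHERE discards the NULL rows produced by LEFT JOIN, turning it into an inner join

Fix: Put 'c.sales > 24538' in the JOIN's ON clause instead of WHERE

Corrected query:
SELECT p.name, c.sales FROM authors p LEFT JOIN novels c ON c.author_id = p.id AND c.sales > 24538

Result:
name   | sales
-------+------
Borges | 34215
Borges | 63088
Atwood | 46587
Atwood | 58570
Atwood | 77328
Orwell | NULL 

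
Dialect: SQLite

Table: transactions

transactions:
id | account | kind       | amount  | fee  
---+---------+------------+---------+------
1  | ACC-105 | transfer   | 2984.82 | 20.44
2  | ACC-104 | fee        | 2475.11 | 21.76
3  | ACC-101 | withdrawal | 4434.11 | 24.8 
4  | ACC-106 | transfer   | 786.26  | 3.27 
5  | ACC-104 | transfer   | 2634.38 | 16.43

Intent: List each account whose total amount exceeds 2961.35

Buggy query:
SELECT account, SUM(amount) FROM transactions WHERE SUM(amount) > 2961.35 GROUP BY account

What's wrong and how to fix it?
Bug: SUM(amount) is an aggregate, but WHERE filters rows before aggregation

Fix: Move the aggregate condition to a HAVING clause

Corrected query:
SELECT account, SUM(amount) FROM transactions GROUP BY account HAVING SUM(amount) > 2961.35

Result:
account | SUM(amount)
--------+------------
ACC-101 | 4434.11    
ACC-104 | 5109.49    
ACC-105 | 2984.82    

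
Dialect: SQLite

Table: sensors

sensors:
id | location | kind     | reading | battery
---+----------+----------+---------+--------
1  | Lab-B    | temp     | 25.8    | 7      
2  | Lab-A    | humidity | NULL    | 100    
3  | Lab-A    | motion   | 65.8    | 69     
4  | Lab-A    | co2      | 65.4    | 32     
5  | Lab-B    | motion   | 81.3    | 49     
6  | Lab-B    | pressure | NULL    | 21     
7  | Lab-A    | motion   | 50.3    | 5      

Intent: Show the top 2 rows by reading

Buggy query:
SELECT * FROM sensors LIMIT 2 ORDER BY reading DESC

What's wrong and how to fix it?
Bug: ORDER BY cannot follow LIMIT; LIMIT is the final clause

Fix: Swap the clauses: ORDER BY first, then LIMIT

Corrected query:
SELECT * FROM sensors ORDER BY reading DESC LIMIT 2

Result:
id | location | kind   | reading | battery
---+----------+--------+---------+--------
5  | Lab-B    | motion | 81.3    | 49     
3  | Lab-A    | motion | 65.8    | 69     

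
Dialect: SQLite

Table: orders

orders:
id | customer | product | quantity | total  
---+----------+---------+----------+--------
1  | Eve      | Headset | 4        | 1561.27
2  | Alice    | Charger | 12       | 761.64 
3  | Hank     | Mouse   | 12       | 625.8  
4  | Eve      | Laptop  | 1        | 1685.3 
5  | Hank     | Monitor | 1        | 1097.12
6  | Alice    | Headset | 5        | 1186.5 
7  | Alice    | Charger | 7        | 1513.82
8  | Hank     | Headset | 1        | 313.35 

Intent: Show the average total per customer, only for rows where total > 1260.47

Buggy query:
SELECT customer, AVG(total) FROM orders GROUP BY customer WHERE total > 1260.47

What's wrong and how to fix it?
Bug: Row-level WHERE must come before GROUP BY in the clause order

Fix: Move the WHERE clause before GROUP BY

Corrected query:
SELECT customer, AVG(total) FROM orders WHERE total > 1260.47 GROUP BY customer

Result:
customer | AVG(total)
---------+-----------
Alice    | 1513.82   
Eve      | 1623.285  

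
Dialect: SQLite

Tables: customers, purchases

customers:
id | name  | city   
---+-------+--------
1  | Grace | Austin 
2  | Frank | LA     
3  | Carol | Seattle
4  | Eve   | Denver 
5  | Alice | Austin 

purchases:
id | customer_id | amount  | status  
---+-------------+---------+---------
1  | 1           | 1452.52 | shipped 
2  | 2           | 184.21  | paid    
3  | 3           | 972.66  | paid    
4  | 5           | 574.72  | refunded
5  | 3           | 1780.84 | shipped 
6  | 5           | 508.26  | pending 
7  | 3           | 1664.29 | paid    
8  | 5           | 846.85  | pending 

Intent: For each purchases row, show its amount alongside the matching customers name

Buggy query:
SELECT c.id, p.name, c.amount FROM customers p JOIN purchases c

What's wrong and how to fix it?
Bug: Missing join condition: each purchases row is matched to all customers rows instead of just its own

Fix: Specify the join condition linking the foreign key to the parent id

Corrected query:
SELECT c.id, p.name, c.amount FROM customers p JOIN purchases c ON c.customer_id = p.id

Result:
id | name  | amount 
---+-------+--------
1  | Grace | 1452.52
2  | Frank | 184.21 
3  | Carol | 972.66 
4  | Alice | 574.72 
5  | Carol | 1780.84
6  | Alice | 508.26 
7  | Carol | 1664.29
8  | Alice | 846.85 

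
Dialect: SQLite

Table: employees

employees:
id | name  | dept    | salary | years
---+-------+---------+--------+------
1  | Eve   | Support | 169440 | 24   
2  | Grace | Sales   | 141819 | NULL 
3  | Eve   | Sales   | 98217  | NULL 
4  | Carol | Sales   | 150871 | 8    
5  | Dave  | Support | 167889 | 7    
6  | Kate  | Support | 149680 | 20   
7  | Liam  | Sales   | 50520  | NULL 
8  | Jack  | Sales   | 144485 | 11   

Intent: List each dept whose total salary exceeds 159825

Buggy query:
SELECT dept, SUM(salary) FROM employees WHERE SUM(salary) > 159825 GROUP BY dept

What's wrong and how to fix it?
Bug: Aggregate functions cannot appear in a WHERE clause

Fix: Move the aggregate condition to a HAVING clause

Corrected query:
SELECT dept, SUM(salary) FROM employees GROUP BY dept HAVING SUM(salary) > 159825

Result:
dept    | SUM(salary)
--------+------------
Sales   | 585912     
Support | 487009     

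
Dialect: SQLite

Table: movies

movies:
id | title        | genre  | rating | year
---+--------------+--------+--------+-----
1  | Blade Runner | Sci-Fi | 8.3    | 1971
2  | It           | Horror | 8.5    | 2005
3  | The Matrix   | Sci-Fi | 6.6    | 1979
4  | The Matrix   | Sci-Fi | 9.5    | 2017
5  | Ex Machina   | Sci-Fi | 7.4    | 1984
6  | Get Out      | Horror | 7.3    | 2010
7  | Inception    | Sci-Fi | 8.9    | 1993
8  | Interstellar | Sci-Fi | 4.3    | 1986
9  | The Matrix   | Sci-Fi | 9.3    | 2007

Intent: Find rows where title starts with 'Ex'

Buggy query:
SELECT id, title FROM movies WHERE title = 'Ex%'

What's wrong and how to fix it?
Bug: '=' compares the literal string including the % character; pattern matching needs LIKE

Fix: Use LIKE for wildcard pattern matching

Corrected query:
SELECT id, title FROM movies WHERE title LIKE 'Ex%'

Result:
id | title     
---+-----------
5  | Ex Machina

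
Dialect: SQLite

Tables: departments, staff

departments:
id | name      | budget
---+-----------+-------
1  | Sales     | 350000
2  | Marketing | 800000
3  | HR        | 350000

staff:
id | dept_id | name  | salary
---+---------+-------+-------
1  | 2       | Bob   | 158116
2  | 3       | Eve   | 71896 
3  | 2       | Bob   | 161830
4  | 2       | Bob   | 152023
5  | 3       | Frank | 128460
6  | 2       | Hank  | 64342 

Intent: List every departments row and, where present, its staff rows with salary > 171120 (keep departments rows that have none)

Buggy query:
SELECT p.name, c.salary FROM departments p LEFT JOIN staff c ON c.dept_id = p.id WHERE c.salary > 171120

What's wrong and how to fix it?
Bug: Filtering c.salary in WHERE discards the NULL rows produced by LEFT JOIN, turning it into an inner join

Fix: Put 'c.salary > 171120' in the JOIN's ON clause instead of WHERE

Corrected query:
SELECT p.name, c.salary FROM departments p LEFT JOIN staff c ON c.dept_id = p.id AND c.salary > 171120

Result:
name      | salary
----------+-------
Sales     | NULL  
Marketing | NULL  
HR        | NULL  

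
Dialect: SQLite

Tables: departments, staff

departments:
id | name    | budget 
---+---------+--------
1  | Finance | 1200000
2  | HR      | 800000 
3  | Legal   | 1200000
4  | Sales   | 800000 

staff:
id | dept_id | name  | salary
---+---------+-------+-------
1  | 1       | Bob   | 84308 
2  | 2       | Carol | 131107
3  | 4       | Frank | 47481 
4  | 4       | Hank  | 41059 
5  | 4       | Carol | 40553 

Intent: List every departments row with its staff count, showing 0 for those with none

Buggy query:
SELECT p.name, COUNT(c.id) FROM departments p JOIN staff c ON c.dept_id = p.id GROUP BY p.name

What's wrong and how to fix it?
Bug: INNER JOIN drops departments rows that have no matching staff rows

Fix: Use LEFT JOIN so parents without children still appear (COUNT(c.id) gives 0)

Corrected query:
SELECT p.name, COUNT(c.id) FROM departments p LEFT JOIN staff c ON c.dept_id = p.id GROUP BY p.name

Result:
name    | COUNT(c.id)
--------+------------
Finance | 1          
HR      | 1          
Legal   | 0          
Sales   | 3          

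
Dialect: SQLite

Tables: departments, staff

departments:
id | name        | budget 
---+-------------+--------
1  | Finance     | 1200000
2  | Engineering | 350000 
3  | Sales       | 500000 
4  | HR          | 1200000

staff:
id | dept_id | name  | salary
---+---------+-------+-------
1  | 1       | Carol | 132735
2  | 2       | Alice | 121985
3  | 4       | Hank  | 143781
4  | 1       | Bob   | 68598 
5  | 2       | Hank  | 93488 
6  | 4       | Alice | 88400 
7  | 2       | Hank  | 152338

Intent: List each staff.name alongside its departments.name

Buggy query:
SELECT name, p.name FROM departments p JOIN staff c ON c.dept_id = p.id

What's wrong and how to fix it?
Bug: 'name' exists in both joined tables, so the database can't tell which one is meant

Fix: Prefix ambiguous columns with the table alias

Corrected query:
SELECT c.name, p.name FROM departments p JOIN staff c ON c.dept_id = p.id

Result:
name  | name       
------+------------
Carol | Finance    
Alice | Engineering
Hank  | HR         
Bob   | Finance    
Hank  | Engineering
Alice | HR         
Hank  | Engineering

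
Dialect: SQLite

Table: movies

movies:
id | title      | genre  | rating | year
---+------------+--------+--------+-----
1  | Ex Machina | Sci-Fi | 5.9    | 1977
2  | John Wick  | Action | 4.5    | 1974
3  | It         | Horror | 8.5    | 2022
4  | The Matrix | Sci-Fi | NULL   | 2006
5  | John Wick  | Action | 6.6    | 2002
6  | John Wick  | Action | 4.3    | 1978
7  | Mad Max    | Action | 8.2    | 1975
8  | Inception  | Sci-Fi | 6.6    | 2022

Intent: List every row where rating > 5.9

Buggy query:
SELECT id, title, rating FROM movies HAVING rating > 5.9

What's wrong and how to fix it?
Bug: HAVING filters the output of aggregation, but this query has no GROUP BY and no aggregate functions, so SQLite rejects it (HAVING clause on a non-aggregate query); the condition here is per row

Fix: Replace HAVING with WHERE since the condition applies to individual rows

Corrected query:
SELECT id, title, rating FROM movies WHERE rating > 5.9

Result:
id | title     | rating
---+-----------+-------
3  | It        | 8.5   
5  | John Wick | 6.6   
7  | Mad Max   | 8.2   
8  | Inception | 6.6   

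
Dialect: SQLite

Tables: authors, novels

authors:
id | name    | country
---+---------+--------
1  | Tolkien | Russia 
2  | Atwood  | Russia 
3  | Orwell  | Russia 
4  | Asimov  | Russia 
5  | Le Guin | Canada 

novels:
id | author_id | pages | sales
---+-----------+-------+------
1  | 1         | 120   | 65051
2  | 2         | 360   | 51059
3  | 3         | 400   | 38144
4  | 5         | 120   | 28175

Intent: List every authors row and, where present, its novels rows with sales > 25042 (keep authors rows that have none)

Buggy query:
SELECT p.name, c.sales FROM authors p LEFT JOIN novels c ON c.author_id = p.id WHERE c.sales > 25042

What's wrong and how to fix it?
Bug: A WHERE condition on the right-hand table after LEFT JOIN drops unmatched parents

Fix: Put 'c.sales > 25042' in the JOIN's ON clause instead of WHERE

Corrected query:
SELECT p.name, c.sales FROM authors p LEFT JOIN novels c ON c.author_id = p.id AND c.sales > 25042

Result:
name    | sales
--------+------
Tolkien | 65051
Atwood  | 51059
Orwell  | 38144
Asimov  | NULL 
Le Guin | 28175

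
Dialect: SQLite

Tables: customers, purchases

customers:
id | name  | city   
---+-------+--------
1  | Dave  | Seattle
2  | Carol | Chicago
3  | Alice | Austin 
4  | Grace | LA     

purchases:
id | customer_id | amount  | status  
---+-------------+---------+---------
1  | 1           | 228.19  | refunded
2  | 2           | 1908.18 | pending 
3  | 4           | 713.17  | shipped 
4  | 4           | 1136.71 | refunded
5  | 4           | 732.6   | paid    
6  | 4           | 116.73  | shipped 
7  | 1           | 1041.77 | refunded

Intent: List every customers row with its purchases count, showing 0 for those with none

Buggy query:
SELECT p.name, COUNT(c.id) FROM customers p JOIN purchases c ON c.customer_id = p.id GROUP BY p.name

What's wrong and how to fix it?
Bug: INNER JOIN drops customers rows that have no matching purchases rows

Fix: Use LEFT JOIN so parents without children still appear (COUNT(c.id) gives 0)

Corrected query:
SELECT p.name, COUNT(c.id) FROM customers p LEFT JOIN purchases c ON c.customer_id = p.id GROUP BY p.name

Result:
name  | COUNT(c.id)
------+------------
Alice | 0          
Carol | 1          
Dave  | 2          
Grace | 4          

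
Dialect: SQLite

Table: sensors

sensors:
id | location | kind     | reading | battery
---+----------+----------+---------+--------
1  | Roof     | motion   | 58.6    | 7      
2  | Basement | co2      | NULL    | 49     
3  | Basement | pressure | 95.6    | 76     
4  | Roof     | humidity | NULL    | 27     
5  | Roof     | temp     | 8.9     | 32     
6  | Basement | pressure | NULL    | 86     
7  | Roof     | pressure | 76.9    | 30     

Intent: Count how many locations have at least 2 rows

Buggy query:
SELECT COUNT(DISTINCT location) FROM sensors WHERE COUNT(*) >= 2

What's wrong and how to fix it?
Bug: WHERE filters individual rows, not groups, so a group-level COUNT is invalid there

Fix: Group first with HAVING COUNT(*) >= 2, then COUNT the resulting groups

Corrected query:
SELECT COUNT(*) FROM (SELECT location FROM sensors GROUP BY location HAVING COUNT(*) >= 2)

Result:
COUNT(*)
--------
2       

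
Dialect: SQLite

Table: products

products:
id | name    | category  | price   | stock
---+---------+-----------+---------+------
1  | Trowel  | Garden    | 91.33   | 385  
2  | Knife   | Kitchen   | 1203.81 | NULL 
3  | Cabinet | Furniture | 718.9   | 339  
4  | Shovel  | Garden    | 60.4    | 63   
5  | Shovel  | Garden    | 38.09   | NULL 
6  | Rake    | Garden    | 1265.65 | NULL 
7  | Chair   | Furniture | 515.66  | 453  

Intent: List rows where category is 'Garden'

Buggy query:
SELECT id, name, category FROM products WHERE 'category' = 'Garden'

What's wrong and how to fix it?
Bug: Single quotes denote string literals in SQL; the column name is being compared as a constant string

Fix: Remove the quotes around the column name (or use double quotes for an identifier)

Corrected query:
SELECT id, name, category FROM products WHERE category = 'Garden'

Result:
id | name   | category
---+--------+---------
1  | Trowel | Garden  
4  | Shovel | Garden  
5  | Shovel | Garden  
6  | Rake   | Garden  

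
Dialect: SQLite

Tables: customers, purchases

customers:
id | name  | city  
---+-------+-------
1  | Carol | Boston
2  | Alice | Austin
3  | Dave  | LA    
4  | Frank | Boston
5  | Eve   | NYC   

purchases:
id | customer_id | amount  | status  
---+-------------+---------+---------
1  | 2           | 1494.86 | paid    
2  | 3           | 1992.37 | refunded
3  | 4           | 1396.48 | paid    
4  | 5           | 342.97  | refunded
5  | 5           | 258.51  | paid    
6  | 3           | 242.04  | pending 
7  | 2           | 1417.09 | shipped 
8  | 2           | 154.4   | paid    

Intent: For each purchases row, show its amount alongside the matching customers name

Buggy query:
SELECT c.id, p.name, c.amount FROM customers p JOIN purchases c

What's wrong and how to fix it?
Bug: JOIN with no ON clause produces a cartesian product; every purchases row pairs with every customers row

Fix: Specify the join condition linking the foreign key to the parent id

Corrected query:
SELECT c.id, p.name, c.amount FROM customers p JOIN purchases c ON c.customer_id = p.id

Result:
id | name  | amount 
---+-------+--------
1  | Alice | 1494.86
2  | Dave  | 1992.37
3  | Frank | 1396.48
4  | Eve   | 342.97 
5  | Eve   | 258.51 
6  | Dave  | 242.04 
7  | Alice | 1417.09
8  | Alice | 154.4  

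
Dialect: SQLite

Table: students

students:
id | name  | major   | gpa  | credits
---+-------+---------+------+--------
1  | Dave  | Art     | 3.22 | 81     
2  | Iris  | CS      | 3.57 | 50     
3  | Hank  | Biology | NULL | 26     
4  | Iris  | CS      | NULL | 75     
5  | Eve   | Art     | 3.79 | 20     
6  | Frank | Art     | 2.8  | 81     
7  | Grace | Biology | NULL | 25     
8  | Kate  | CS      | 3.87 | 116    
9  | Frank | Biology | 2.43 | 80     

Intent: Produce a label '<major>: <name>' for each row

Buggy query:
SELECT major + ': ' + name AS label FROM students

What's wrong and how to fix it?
Bug: '+' is numeric addition; on text columns SQLite converts them to 0 instead of concatenating

Fix: Use the || operator for string concatenation

Corrected query:
SELECT major || ': ' || name AS label FROM students

Result:
label         
--------------
Art: Dave     
CS: Iris      
Biology: Hank 
CS: Iris      
Art: Eve      
Art: Frank    
Biology: Grace
CS: Kate      
Biology: Frank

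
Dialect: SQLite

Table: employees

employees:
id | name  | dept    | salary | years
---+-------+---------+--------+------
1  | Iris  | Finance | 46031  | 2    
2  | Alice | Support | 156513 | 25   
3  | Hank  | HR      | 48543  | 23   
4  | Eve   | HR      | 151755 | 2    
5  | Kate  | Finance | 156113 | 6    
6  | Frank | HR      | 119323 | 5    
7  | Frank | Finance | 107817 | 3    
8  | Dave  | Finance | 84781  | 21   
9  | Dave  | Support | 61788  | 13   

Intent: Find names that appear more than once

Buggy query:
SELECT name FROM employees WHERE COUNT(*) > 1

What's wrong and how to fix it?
Bug: COUNT(*) is an aggregate and cannot be used in WHERE

Fix: GROUP BY name, then filter groups with HAVING COUNT(*) > 1

Corrected query:
SELECT name FROM employees GROUP BY name HAVING COUNT(*) > 1

Result:
name 
-----
Dave 
Frank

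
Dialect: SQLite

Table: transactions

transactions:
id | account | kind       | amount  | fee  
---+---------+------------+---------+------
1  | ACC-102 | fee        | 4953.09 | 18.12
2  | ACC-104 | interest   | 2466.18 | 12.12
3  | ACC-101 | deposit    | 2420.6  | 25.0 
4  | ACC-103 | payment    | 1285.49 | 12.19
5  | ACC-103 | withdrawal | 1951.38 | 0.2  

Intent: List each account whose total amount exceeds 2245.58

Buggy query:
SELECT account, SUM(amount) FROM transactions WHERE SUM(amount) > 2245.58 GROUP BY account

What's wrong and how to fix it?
Bug: WHERE runs before GROUP BY, so aggregates aren't available there

Fix: Use HAVING (which filters groups after aggregation) instead of WHERE

Corrected query:
SELECT account, SUM(amount) FROM transactions GROUP BY account HAVING SUM(amount) > 2245.58

Result:
account | SUM(amount)
--------+------------
ACC-101 | 2420.6     
ACC-102 | 4953.09    
ACC-103 | 3236.87    
ACC-104 | 2466.18    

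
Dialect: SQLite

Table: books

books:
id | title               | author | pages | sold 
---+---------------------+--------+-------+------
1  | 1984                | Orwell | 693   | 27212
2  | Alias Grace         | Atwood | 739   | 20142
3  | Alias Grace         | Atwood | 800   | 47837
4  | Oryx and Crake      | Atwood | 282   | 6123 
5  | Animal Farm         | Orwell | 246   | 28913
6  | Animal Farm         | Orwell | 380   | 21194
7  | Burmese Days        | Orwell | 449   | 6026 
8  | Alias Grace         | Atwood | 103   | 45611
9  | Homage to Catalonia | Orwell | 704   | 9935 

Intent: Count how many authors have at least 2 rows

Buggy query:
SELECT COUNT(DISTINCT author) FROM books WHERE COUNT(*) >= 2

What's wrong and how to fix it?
Bug: COUNT(*) cannot appear in WHERE; the per-group count doesn't exist yet

Fix: Use a subquery that GROUPs and filters with HAVING, then count its rows

Corrected query:
SELECT COUNT(*) FROM (SELECT author FROM books GROUP BY author HAVING COUNT(*) >= 2)

Result:
COUNT(*)
--------
2       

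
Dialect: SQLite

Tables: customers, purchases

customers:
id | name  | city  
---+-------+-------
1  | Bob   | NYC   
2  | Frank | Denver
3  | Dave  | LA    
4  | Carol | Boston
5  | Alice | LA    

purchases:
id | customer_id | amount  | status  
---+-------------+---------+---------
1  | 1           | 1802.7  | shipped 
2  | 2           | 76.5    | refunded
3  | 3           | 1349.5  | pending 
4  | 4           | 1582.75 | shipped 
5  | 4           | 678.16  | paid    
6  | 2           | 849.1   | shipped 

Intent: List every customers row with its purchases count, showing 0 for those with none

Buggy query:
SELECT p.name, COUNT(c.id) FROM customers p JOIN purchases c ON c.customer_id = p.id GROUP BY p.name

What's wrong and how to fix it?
Bug: An inner join excludes parents with zero children

Fix: Switch to LEFT JOIN to retain unmatched parent rows

Corrected query:
SELECT p.name, COUNT(c.id) FROM customers p LEFT JOIN purchases c ON c.customer_id = p.id GROUP BY p.name

Result:
name  | COUNT(c.id)
------+------------
Alice | 0          
Bob   | 1          
Carol | 2          
Dave  | 1          
Frank | 2          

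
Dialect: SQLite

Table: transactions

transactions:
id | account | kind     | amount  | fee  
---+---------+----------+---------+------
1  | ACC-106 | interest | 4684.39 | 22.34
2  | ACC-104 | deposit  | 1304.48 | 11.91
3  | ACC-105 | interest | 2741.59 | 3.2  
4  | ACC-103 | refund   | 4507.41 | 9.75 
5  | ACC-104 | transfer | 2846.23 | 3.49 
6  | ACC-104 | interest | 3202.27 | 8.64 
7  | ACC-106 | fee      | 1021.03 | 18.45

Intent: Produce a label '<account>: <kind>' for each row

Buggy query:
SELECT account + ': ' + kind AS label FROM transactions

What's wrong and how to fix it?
Bug: SQLite uses || for string concatenation; + coerces text to numbers (yielding 0)

Fix: Replace + with || to concatenate text

Corrected query:
SELECT account || ': ' || kind AS label FROM transactions

Result:
label            
-----------------
ACC-106: interest
ACC-104: deposit 
ACC-105: interest
ACC-103: refund  
ACC-104: transfer
ACC-104: interest
ACC-106: fee     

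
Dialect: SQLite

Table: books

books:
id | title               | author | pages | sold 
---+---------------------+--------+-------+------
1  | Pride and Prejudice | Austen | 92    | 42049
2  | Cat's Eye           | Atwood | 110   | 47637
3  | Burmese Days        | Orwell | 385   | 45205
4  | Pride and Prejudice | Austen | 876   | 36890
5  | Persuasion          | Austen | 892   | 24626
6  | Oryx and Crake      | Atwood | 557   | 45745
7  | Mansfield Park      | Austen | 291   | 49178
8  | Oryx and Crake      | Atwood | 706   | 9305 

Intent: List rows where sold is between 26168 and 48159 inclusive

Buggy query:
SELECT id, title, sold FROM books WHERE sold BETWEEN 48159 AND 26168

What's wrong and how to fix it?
Bug: The bounds are reversed; BETWEEN a AND b requires a <= b to match anything

Fix: Write BETWEEN 26168 AND 48159

Corrected query:
SELECT id, title, sold FROM books WHERE sold BETWEEN 26168 AND 48159

Result:
id | title               | sold 
---+---------------------+------
1  | Pride and Prejudice | 42049
2  | Cat's Eye           | 47637
3  | Burmese Days        | 45205
4  | Pride and Prejudice | 36890
6  | Oryx and Crake      | 45745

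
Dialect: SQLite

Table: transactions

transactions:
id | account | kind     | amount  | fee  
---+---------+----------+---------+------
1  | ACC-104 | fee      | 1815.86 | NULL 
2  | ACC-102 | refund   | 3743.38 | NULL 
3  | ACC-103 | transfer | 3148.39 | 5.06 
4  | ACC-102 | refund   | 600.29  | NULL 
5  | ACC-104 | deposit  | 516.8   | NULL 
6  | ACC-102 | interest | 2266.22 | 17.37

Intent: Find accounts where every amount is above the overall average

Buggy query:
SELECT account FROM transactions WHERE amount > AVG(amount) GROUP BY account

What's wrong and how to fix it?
Bug: WHERE evaluates per row before aggregation, so AVG() is unavailable

Fix: Use a subquery for AVG and a HAVING MIN(...) filter so the condition holds for every row in the group

Corrected query:
SELECT account FROM transactions GROUP BY account HAVING MIN(amount) > (SELECT AVG(amount) FROM transactions)

Result:
account
-------
ACC-103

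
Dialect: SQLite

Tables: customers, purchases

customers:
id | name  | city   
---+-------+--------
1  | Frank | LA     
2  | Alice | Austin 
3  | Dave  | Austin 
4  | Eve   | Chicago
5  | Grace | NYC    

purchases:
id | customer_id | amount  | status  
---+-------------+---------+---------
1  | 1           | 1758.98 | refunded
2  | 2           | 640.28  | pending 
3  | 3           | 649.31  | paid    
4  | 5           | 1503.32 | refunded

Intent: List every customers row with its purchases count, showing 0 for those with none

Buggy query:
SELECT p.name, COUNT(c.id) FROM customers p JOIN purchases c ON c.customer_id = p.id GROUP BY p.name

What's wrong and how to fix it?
Bug: INNER JOIN drops customers rows that have no matching purchases rows

Fix: Use LEFT JOIN so parents without children still appear (COUNT(c.id) gives 0)

Corrected query:
SELECT p.name, COUNT(c.id) FROM customers p LEFT JOIN purchases c ON c.customer_id = p.id GROUP BY p.name

Result:
name  | COUNT(c.id)
------+------------
Alice | 1          
Dave  | 1          
Eve   | 0          
Frank | 1          
Grace | 1          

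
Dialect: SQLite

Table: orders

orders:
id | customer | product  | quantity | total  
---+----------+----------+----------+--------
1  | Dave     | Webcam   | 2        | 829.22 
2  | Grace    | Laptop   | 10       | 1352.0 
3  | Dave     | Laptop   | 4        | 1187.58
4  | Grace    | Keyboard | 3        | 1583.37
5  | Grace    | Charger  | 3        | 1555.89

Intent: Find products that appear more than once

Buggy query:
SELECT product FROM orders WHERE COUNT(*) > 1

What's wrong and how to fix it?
Bug: WHERE can't reference COUNT(*); aggregates are computed after WHERE

Fix: Group first, then use HAVING for the count condition

Corrected query:
SELECT product FROM orders GROUP BY product HAVING COUNT(*) > 1

Result:
product
-------
Laptop 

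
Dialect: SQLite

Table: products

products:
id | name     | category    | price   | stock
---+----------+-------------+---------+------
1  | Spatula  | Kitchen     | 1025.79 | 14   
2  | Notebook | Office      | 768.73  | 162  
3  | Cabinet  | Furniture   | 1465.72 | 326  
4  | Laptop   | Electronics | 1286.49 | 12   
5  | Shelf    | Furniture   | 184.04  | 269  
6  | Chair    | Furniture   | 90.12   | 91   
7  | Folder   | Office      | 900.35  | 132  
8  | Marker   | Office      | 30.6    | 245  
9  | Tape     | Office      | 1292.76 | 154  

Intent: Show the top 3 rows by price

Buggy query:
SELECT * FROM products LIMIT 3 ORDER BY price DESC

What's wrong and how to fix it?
Bug: LIMIT must come after ORDER BY

Fix: Swap the clauses: ORDER BY first, then LIMIT

Corrected query:
SELECT * FROM products ORDER BY price DESC LIMIT 3

Result:
id | name    | category    | price   | stock
---+---------+-------------+---------+------
3  | Cabinet | Furniture   | 1465.72 | 326  
9  | Tape    | Office      | 1292.76 | 154  
4  | Laptop  | Electronics | 1286.49 | 12   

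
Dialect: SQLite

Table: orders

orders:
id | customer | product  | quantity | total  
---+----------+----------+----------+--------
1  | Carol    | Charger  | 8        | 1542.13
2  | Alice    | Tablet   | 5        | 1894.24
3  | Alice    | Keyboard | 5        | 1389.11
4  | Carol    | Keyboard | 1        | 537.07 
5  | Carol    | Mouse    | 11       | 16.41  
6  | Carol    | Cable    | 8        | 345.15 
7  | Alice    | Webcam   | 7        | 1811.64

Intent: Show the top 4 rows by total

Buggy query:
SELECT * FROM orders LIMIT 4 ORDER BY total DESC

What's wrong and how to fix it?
Bug: LIMIT must come after ORDER BY

Fix: Swap the clauses: ORDER BY first, then LIMIT

Corrected query:
SELECT * FROM orders ORDER BY total DESC LIMIT 4

Result:
id | customer | product  | quantity | total  
---+----------+----------+----------+--------
2  | Alice    | Tablet   | 5        | 1894.24
7  | Alice    | Webcam   | 7        | 1811.64
1  | Carol    | Charger  | 8        | 1542.13
3  | Alice    | Keyboard | 5        | 1389.11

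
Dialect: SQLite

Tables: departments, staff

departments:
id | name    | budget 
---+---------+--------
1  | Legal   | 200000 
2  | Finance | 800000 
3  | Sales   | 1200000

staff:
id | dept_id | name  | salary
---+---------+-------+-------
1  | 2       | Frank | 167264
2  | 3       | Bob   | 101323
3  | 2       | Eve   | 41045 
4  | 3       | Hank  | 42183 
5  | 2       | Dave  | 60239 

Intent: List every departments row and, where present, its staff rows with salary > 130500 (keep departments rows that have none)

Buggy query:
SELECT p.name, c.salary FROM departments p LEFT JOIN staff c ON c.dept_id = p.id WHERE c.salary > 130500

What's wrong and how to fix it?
Bug: A WHERE condition on the right-hand table after LEFT JOIN drops unmatched parents

Fix: Move the right-table condition into the ON clause so unmatched parents are kept

Corrected query:
SELECT p.name, c.salary FROM departments p LEFT JOIN staff c ON c.dept_id = p.id AND c.salary > 130500

Result:
name    | salary
--------+-------
Legal   | NULL  
Finance | 167264
Sales   | NULL  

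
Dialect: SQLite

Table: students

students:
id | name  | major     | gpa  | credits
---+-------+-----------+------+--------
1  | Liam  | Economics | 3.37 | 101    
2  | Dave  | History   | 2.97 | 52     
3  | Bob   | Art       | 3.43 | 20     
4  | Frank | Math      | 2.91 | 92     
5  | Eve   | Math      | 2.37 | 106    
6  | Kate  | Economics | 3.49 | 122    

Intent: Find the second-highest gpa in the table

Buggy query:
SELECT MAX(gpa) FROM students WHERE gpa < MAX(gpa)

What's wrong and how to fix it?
Bug: The inner MAX is an aggregate inside WHERE, which is not allowed

Fix: Compute the overall MAX in a subquery, then take MAX of rows below it

Corrected query:
SELECT MAX(gpa) FROM students WHERE gpa < (SELECT MAX(gpa) FROM students)

Result:
MAX(gpa)
--------
3.43    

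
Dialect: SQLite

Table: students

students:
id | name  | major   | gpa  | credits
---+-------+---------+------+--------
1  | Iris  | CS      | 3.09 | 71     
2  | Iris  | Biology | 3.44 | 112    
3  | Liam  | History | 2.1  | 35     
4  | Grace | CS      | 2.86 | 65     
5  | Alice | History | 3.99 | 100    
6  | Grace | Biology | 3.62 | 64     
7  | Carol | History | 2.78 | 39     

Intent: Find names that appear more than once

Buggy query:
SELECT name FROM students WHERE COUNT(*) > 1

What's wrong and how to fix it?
Bug: COUNT(*) is an aggregate and cannot be used in WHERE

Fix: GROUP BY name, then filter groups with HAVING COUNT(*) > 1

Corrected query:
SELECT name FROM students GROUP BY name HAVING COUNT(*) > 1

Result:
name 
-----
Grace
Iris 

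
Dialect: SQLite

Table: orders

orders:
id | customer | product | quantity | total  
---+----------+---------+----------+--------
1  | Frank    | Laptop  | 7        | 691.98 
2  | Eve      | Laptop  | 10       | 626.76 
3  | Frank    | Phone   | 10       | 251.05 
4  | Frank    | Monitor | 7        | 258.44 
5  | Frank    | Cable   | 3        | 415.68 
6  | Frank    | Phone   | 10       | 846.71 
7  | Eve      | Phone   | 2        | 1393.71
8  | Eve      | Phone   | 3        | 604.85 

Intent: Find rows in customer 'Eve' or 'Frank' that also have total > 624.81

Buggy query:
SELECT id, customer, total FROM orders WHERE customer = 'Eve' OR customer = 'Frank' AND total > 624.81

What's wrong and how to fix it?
Bug: Without parentheses, AND is evaluated before OR, so the total filter only applies to the 'Frank' branch

Fix: Group the OR with parentheses (or use IN), then AND the threshold

Corrected query:
SELECT id, customer, total FROM orders WHERE (customer = 'Eve' OR customer = 'Frank') AND total > 624.81

Result:
id | customer | total  
---+----------+--------
1  | Frank    | 691.98 
2  | Eve      | 626.76 
6  | Frank    | 846.71 
7  | Eve      | 1393.71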